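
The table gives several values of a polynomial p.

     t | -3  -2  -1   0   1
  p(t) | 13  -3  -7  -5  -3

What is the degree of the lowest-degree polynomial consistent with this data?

3

Forward differences of the values at t = -3, -2, -1, 0, 1:
  p  : 13  -3  -7  -5  -3
  Δ  : -16  -4  2  2
  Δ^2: 12  6  0
  Δ^3: -6  -6
  Δ^4: 0
The third differences are constant (-6) and nonzero, while all higher differences vanish, so the minimal degree is 3.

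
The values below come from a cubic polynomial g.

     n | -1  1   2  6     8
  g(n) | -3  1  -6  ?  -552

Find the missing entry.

-234

The 4 known points determine the degree-3 polynomial uniquely.
Write g(n) = an^3 + bn^2 + cn + d. Substituting each data point gives a linear system:
  -a + b - c + d = -3
  a + b + c + d = 1
  8a + 4b + 2c + d = -6
  512a + 64b + 8c + d = -552
Solving the system yields a = -1, b = -1, c = 3, d = 0.
So g(n) = -n^3 - n^2 + 3n.
Then g(6) = -234.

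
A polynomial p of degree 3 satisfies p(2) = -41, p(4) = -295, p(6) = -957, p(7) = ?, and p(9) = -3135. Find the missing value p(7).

-1501

The 4 known points determine the degree-3 polynomial uniquely.
Write p(s) = as^3 + bs^2 + cs + d. Substituting each data point gives a linear system:
  8a + 4b + 2c + d = -41
  64a + 16b + 4c + d = -295
  216a + 36b + 6c + d = -957
  729a + 81b + 9c + d = -3135
Solving the system yields a = -4, b = -3, c = 3, d = -3.
So p(s) = -4s^3 - 3s^2 + 3s - 3.
Then p(7) = -1501.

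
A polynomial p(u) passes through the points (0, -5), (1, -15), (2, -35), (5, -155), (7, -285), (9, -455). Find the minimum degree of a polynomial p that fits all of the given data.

2

Divided differences on the nodes 0, 1, 2, 5, 7, 9:
  order 0: -5  -15  -35  -155  -285  -455
  order 1: -10  -20  -40  -65  -85
  order 2: -5  -5  -5  -5
  order 3: 0  0  0
  order 4: 0  0
  order 5: 0
The order-2 divided differences are all -5 (nonzero) and every higher order vanishes, so the data lies on a polynomial of degree exactly 2.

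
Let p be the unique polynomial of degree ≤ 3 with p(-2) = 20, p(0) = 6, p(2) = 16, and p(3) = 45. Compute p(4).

Write p(s) = as^3 + bs^2 + cs + d. Substituting each data point gives a linear system:
  -8a + 4b - 2c + d = 20
  d = 6
  8a + 4b + 2c + d = 16
  27a + 9b + 3c + d = 45
Solving the system yields a = 1, b = 3, c = -5, d = 6.
So p(s) = s^3 + 3s^2 - 5s + 6.
Then p(4) = 98.

98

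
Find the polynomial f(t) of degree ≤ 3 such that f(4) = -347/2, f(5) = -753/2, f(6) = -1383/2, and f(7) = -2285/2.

f(t) = -4t^3 + 4t^2 + 5t - 3/2

Write f(t) = at^3 + bt^2 + ct + d. Substituting each data point gives a linear system:
  64a + 16b + 4c + d = -347/2
  125a + 25b + 5c + d = -753/2
  216a + 36b + 6c + d = -1383/2
  343a + 49b + 7c + d = -2285/2
Solving the system yields a = -4, b = 4, c = 5, d = -3/2.
So f(t) = -4t³ + 4t² + 5t - 3/2.
Check: f(4) = -347/2. ✓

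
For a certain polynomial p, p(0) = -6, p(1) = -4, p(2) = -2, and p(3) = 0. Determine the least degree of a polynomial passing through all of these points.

Forward differences of the values at u = 0, 1, 2, 3:
  p  : -6  -4  -2  0
  Δ  : 2  2  2
  Δ^2: 0  0
  Δ^3: 0
The first differences are constant (2) and nonzero, while all higher differences vanish, so the minimal degree is 1.

1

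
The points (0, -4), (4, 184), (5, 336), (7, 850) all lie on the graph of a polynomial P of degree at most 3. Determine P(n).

Using the Lagrange interpolation formula with nodes 0, 4, 5, 7:
  L_0(n) = (n - 4)(n - 5)(n - 7) / -140
  L_1(n) = n(n - 5)(n - 7) / 12
  L_2(n) = n(n - 4)(n - 7) / -10
  L_3(n) = n(n - 4)(n - 5) / 42
Then P(n) = -4·L_0(n) + 184·L_1(n) + 336·L_2(n) + 850·L_3(n).
Expanding and collecting terms gives P(n) = 2n^3 + 3n^2 + 3n - 4.
Check: P(7) = 850. ✓

P(n) = 2n^3 + 3n^2 + 3n - 4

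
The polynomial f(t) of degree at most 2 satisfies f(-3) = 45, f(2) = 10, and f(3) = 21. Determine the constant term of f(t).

6

Write f(t) = at^2 + bt + c. Substituting each data point gives a linear system:
  9a - 3b + c = 45
  4a + 2b + c = 10
  9a + 3b + c = 21
Solving the system yields a = 3, b = -4, c = 6.
So f(t) = 3t^2 - 4t + 6.
The constant term is 6.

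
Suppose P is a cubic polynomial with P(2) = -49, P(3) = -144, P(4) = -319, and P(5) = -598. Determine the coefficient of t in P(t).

Write P(t) = at^3 + bt^2 + ct + d. Substituting each data point gives a linear system:
  8a + 4b + 2c + d = -49
  27a + 9b + 3c + d = -144
  64a + 16b + 4c + d = -319
  125a + 25b + 5c + d = -598
Solving the system yields a = -4, b = -4, c = 1, d = -3.
So P(t) = -4t³ - 4t² + t - 3.
The coefficient of t is 1.

1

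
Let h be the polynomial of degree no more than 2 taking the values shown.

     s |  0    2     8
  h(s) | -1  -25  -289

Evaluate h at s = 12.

Using the Lagrange interpolation formula with nodes 0, 2, 8:
  L_0(s) = (s - 2)(s - 8) / 16
  L_1(s) = s(s - 8) / -12
  L_2(s) = s(s - 2) / 48
Then h(s) = -1·L_0(s) - 25·L_1(s) - 289·L_2(s).
Expanding and collecting terms gives h(s) = -4s² - 4s - 1.
Evaluating at s = 12: h(12) = -625.

-625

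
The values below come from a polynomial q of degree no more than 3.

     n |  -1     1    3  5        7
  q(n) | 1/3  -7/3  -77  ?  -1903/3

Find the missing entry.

On equispaced nodes a degree-3 polynomial has vanishing fourth forward difference, so
  q(-1) - 4·q(1) + 6·q(3) - 4·q(5) + q(7) = 0.
Substituting the known values and solving for q(5):
  -4·q(5) = 3260/3
  q(5) = -815/3.

-815/3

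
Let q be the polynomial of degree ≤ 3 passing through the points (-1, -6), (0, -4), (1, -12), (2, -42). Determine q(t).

q(t) = -2t^3 - 5t^2 - t - 4

Using the Lagrange interpolation formula with nodes -1, 0, 1, 2:
  L_0(t) = t(t - 1)(t - 2) / -6
  L_1(t) = (t + 1)(t - 1)(t - 2) / 2
  L_2(t) = (t + 1)t(t - 2) / -2
  L_3(t) = (t + 1)t(t - 1) / 6
Then q(t) = -6·L_0(t) - 4·L_1(t) - 12·L_2(t) - 42·L_3(t).
Expanding and collecting terms gives q(t) = -2t^3 - 5t^2 - t - 4.
Check: q(2) = -42. ✓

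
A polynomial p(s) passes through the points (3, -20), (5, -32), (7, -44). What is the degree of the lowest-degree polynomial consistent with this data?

1

Forward differences of the values at s = 3, 5, 7:
  p  : -20  -32  -44
  Δ  : -12  -12
  Δ^2: 0
The first differences are constant (-12) and nonzero, while all higher differences vanish, so the minimal degree is 1.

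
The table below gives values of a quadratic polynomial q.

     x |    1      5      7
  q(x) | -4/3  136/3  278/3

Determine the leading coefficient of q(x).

Write q(x) = ax^2 + bx + c. Substituting each data point gives a linear system:
  a + b + c = -4/3
  25a + 5b + c = 136/3
  49a + 7b + c = 278/3
Solving the system yields a = 2, b = -1/3, c = -3.
So q(x) = 2x² - (1/3)x - 3.
The leading coefficient is 2.

2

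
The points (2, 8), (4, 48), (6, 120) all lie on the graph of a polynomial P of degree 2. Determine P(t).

Write P(t) = at^2 + bt + c. Substituting each data point gives a linear system:
  4a + 2b + c = 8
  16a + 4b + c = 48
  36a + 6b + c = 120
Solving the system yields a = 4, b = -4, c = 0.
So P(t) = 4t^2 - 4t.
Check: P(2) = 8. ✓

P(t) = 4t^2 - 4t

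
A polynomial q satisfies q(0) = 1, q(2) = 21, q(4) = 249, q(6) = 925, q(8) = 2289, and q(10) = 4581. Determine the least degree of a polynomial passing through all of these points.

3

Forward differences of the values at x = 0, 2, 4, 6, 8, 10:
  q  : 1  21  249  925  2289  4581
  Δ  : 20  228  676  1364  2292
  Δ^2: 208  448  688  928
  Δ^3: 240  240  240
  Δ^4: 0  0
  Δ^5: 0
The third differences are constant (240) and nonzero, while all higher differences vanish, so the minimal degree is 3.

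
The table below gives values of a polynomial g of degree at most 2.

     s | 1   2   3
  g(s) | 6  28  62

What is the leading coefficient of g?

Write g(s) = as^2 + bs + c. Substituting each data point gives a linear system:
  a + b + c = 6
  4a + 2b + c = 28
  9a + 3b + c = 62
Solving the system yields a = 6, b = 4, c = -4.
So g(s) = 6s^2 + 4s - 4.
The leading coefficient is 6.

6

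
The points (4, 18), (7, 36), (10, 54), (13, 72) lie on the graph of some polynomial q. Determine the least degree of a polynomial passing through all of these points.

Forward differences of the values at n = 4, 7, 10, 13:
  q  : 18  36  54  72
  Δ  : 18  18  18
  Δ^2: 0  0
  Δ^3: 0
The first differences are constant (18) and nonzero, while all higher differences vanish, so the minimal degree is 1.

1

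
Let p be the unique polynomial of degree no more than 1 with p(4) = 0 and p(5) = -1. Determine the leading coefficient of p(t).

-1

Write p(t) = at + b. Substituting each data point gives a linear system:
  4a + b = 0
  5a + b = -1
Solving the system yields a = -1, b = 4.
So p(t) = -t + 4.
The leading coefficient is -1.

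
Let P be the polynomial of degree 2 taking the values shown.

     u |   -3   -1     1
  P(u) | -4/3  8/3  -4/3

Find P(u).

P(u) = -u^2 - 2u + 5/3

Write P(u) = au^2 + bu + c. Substituting each data point gives a linear system:
  9a - 3b + c = -4/3
  a - b + c = 8/3
  a + b + c = -4/3
Solving the system yields a = -1, b = -2, c = 5/3.
So P(u) = -u^2 - 2u + 5/3.
Check: P(-3) = -4/3. ✓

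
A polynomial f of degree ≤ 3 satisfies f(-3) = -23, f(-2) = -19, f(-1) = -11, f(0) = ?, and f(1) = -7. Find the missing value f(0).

On equispaced nodes a degree-3 polynomial has vanishing fourth forward difference, so
  f(-3) - 4·f(-2) + 6·f(-1) - 4·f(0) + f(1) = 0.
Substituting the known values and solving for f(0):
  -4·f(0) = 20
  f(0) = -5.

-5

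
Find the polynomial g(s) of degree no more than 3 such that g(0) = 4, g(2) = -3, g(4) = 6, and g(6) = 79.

Write g(s) = as^3 + bs^2 + cs + d. Substituting each data point gives a linear system:
  d = 4
  8a + 4b + 2c + d = -3
  64a + 16b + 4c + d = 6
  216a + 36b + 6c + d = 79
Solving the system yields a = 1, b = -4, c = 1/2, d = 4.
So g(s) = s³ - 4s² + (1/2)s + 4.
Check: g(4) = 6. ✓

g(s) = s^3 - 4s^2 + (1/2)s + 4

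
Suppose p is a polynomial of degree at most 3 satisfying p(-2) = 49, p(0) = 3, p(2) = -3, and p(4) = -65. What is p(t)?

Write p(t) = at^3 + bt^2 + ct + d. Substituting each data point gives a linear system:
  -8a + 4b - 2c + d = 49
  d = 3
  8a + 4b + 2c + d = -3
  64a + 16b + 4c + d = -65
Solving the system yields a = -2, b = 5, c = -5, d = 3.
So p(t) = -2t^3 + 5t^2 - 5t + 3.
Check: p(-2) = 49. ✓

p(t) = -2t^3 + 5t^2 - 5t + 3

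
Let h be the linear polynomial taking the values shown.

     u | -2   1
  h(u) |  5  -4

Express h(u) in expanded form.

Write h(u) = au + b. Substituting each data point gives a linear system:
  -2a + b = 5
  a + b = -4
Solving the system yields a = -3, b = -1.
So h(u) = -3u - 1.
Check: h(1) = -4. ✓

h(u) = -3u - 1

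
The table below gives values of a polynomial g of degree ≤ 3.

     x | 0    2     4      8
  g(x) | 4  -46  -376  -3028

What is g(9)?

Using the Lagrange interpolation formula with nodes 0, 2, 4, 8:
  L_0(x) = (x - 2)(x - 4)(x - 8) / -64
  L_1(x) = x(x - 4)(x - 8) / 24
  L_2(x) = x(x - 2)(x - 8) / -32
  L_3(x) = x(x - 2)(x - 4) / 192
Then g(x) = 4·L_0(x) - 46·L_1(x) - 376·L_2(x) - 3028·L_3(x).
Expanding and collecting terms gives g(x) = -6x³ + x² - 3x + 4.
Evaluating at x = 9: g(9) = -4316.

-4316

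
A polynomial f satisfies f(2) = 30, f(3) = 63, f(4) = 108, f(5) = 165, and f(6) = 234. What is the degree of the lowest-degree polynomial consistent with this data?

Forward differences of the values at u = 2, 3, 4, 5, 6:
  f  : 30  63  108  165  234
  Δ  : 33  45  57  69
  Δ^2: 12  12  12
  Δ^3: 0  0
  Δ^4: 0
The second differences are constant (12) and nonzero, while all higher differences vanish, so the minimal degree is 2.

2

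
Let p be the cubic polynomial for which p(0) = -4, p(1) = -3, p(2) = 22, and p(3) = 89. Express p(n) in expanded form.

Write p(n) = an^3 + bn^2 + cn + d. Substituting each data point gives a linear system:
  d = -4
  a + b + c + d = -3
  8a + 4b + 2c + d = 22
  27a + 9b + 3c + d = 89
Solving the system yields a = 3, b = 3, c = -5, d = -4.
So p(n) = 3n^3 + 3n^2 - 5n - 4.
Check: p(0) = -4. ✓

p(n) = 3n^3 + 3n^2 - 5n - 4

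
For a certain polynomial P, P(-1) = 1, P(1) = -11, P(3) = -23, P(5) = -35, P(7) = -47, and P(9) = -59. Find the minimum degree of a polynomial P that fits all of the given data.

1

Forward differences of the values at t = -1, 1, 3, 5, 7, 9:
  P  : 1  -11  -23  -35  -47  -59
  Δ  : -12  -12  -12  -12  -12
  Δ^2: 0  0  0  0
  Δ^3: 0  0  0
  Δ^4: 0  0
  Δ^5: 0
The first differences are constant (-12) and nonzero, while all higher differences vanish, so the minimal degree is 1.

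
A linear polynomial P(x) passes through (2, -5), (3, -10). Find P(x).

P(x) = -5x + 5

Using the Lagrange interpolation formula with nodes 2, 3:
  L_0(x) = (x - 3) / -1
  L_1(x) = (x - 2) / 1
Then P(x) = -5·L_0(x) - 10·L_1(x).
Expanding and collecting terms gives P(x) = -5x + 5.
Check: P(2) = -5. ✓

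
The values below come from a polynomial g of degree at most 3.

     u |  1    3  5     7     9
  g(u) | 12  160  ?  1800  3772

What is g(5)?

The 4 known points determine the degree-3 polynomial uniquely.
Write g(u) = au^3 + bu^2 + cu + d. Substituting each data point gives a linear system:
  a + b + c + d = 12
  27a + 9b + 3c + d = 160
  343a + 49b + 7c + d = 1800
  729a + 81b + 9c + d = 3772
Solving the system yields a = 5, b = 1, c = 5, d = 1.
So g(u) = 5u^3 + u^2 + 5u + 1.
Then g(5) = 676.

676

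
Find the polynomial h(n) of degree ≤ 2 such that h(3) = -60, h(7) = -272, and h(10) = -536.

Using the Lagrange interpolation formula with nodes 3, 7, 10:
  L_0(n) = (n - 7)(n - 10) / 28
  L_1(n) = (n - 3)(n - 10) / -12
  L_2(n) = (n - 3)(n - 7) / 21
Then h(n) = -60·L_0(n) - 272·L_1(n) - 536·L_2(n).
Expanding and collecting terms gives h(n) = -5n^2 - 3n - 6.
Check: h(10) = -536. ✓

h(n) = -5n^2 - 3n - 6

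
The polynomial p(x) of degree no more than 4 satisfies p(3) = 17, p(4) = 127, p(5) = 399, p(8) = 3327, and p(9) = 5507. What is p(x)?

Write p(x) = ax^4 + bx^3 + cx^2 + dx + e. Substituting each data point gives a linear system:
  81a + 27b + 9c + 3d + e = 17
  256a + 64b + 16c + 4d + e = 127
  625a + 125b + 25c + 5d + e = 399
  4096a + 512b + 64c + 8d + e = 3327
  6561a + 729b + 81c + 9d + e = 5507
Solving the system yields a = 1, b = -1, c = -4, d = 0, e = -1.
So p(x) = x⁴ - x³ - 4x² - 1.
Check: p(5) = 399. ✓

p(x) = x^4 - x^3 - 4x^2 - 1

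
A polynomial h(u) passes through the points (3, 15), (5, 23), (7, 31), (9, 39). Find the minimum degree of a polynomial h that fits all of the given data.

1

Forward differences of the values at u = 3, 5, 7, 9:
  h  : 15  23  31  39
  Δ  : 8  8  8
  Δ^2: 0  0
  Δ^3: 0
The first differences are constant (8) and nonzero, while all higher differences vanish, so the minimal degree is 1.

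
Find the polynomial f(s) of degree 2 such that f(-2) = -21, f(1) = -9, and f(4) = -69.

f(s) = -4s^2 - 5

Write f(s) = as^2 + bs + c. Substituting each data point gives a linear system:
  4a - 2b + c = -21
  a + b + c = -9
  16a + 4b + c = -69
Solving the system yields a = -4, b = 0, c = -5.
So f(s) = -4s² - 5.
Check: f(1) = -9. ✓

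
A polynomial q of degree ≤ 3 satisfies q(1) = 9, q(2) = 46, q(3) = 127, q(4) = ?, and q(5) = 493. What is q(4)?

270

The 4 known points determine the degree-3 polynomial uniquely.
Write q(u) = au^3 + bu^2 + cu + d. Substituting each data point gives a linear system:
  a + b + c + d = 9
  8a + 4b + 2c + d = 46
  27a + 9b + 3c + d = 127
  125a + 25b + 5c + d = 493
Solving the system yields a = 3, b = 4, c = 4, d = -2.
So q(u) = 3u³ + 4u² + 4u - 2.
Then q(4) = 270.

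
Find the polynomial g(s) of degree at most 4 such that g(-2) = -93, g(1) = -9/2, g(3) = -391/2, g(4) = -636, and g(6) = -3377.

Write g(s) = as^4 + bs^3 + cs^2 + ds + e. Substituting each data point gives a linear system:
  16a - 8b + 4c - 2d + e = -93
  a + b + c + d + e = -9/2
  81a + 27b + 9c + 3d + e = -391/2
  256a + 64b + 16c + 4d + e = -636
  1296a + 216b + 36c + 6d + e = -3377
Solving the system yields a = -3, b = 3, c = -4, d = 3/2, e = -2.
So g(s) = -3s⁴ + 3s³ - 4s² + (3/2)s - 2.
Check: g(4) = -636. ✓

g(s) = -3s^4 + 3s^3 - 4s^2 + (3/2)s - 2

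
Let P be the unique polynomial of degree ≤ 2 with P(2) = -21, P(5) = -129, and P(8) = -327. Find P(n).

Using the Lagrange interpolation formula with nodes 2, 5, 8:
  L_0(n) = (n - 5)(n - 8) / 18
  L_1(n) = (n - 2)(n - 8) / -9
  L_2(n) = (n - 2)(n - 5) / 18
Then P(n) = -21·L_0(n) - 129·L_1(n) - 327·L_2(n).
Expanding and collecting terms gives P(n) = -5n^2 - n + 1.
Check: P(2) = -21. ✓

P(n) = -5n^2 - n + 1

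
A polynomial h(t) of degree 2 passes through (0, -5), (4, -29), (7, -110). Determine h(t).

Write h(t) = at^2 + bt + c. Substituting each data point gives a linear system:
  c = -5
  16a + 4b + c = -29
  49a + 7b + c = -110
Solving the system yields a = -3, b = 6, c = -5.
So h(t) = -3t^2 + 6t - 5.
Check: h(4) = -29. ✓

h(t) = -3t^2 + 6t - 5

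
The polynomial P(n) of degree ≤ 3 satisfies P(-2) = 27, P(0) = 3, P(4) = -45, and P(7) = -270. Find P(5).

-92

Write P(n) = an^3 + bn^2 + cn + d. Substituting each data point gives a linear system:
  -8a + 4b - 2c + d = 27
  d = 3
  64a + 16b + 4c + d = -45
  343a + 49b + 7c + d = -270
Solving the system yields a = -1, b = 2, c = -4, d = 3.
So P(n) = -n^3 + 2n^2 - 4n + 3.
Then P(5) = -92.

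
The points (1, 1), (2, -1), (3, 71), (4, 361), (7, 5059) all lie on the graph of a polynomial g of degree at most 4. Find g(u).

Write g(u) = au^4 + bu^3 + cu^2 + du + e. Substituting each data point gives a linear system:
  a + b + c + d + e = 1
  16a + 8b + 4c + 2d + e = -1
  81a + 27b + 9c + 3d + e = 71
  256a + 64b + 16c + 4d + e = 361
  2401a + 343b + 49c + 7d + e = 5059
Solving the system yields a = 3, b = -6, c = -2, d = 1, e = 5.
So g(u) = 3u⁴ - 6u³ - 2u² + u + 5.
Check: g(7) = 5059. ✓

g(u) = 3u^4 - 6u^3 - 2u^2 + u + 5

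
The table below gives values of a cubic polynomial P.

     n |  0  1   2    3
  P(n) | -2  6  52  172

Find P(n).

Using the Lagrange interpolation formula with nodes 0, 1, 2, 3:
  L_0(n) = (n - 1)(n - 2)(n - 3) / -6
  L_1(n) = n(n - 2)(n - 3) / 2
  L_2(n) = n(n - 1)(n - 3) / -2
  L_3(n) = n(n - 1)(n - 2) / 6
Then P(n) = -2·L_0(n) + 6·L_1(n) + 52·L_2(n) + 172·L_3(n).
Expanding and collecting terms gives P(n) = 6n^3 + n^2 + n - 2.
Check: P(1) = 6. ✓

P(n) = 6n^3 + n^2 + n - 2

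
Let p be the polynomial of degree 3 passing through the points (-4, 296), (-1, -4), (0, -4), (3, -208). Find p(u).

p(u) = -6u^3 - 5u^2 + u - 4

Write p(u) = au^3 + bu^2 + cu + d. Substituting each data point gives a linear system:
  -64a + 16b - 4c + d = 296
  -a + b - c + d = -4
  d = -4
  27a + 9b + 3c + d = -208
Solving the system yields a = -6, b = -5, c = 1, d = -4.
So p(u) = -6u^3 - 5u^2 + u - 4.
Check: p(-4) = 296. ✓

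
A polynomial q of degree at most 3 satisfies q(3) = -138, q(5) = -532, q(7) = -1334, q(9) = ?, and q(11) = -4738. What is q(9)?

The 4 known points determine the degree-3 polynomial uniquely.
Write q(u) = au^3 + bu^2 + cu + d. Substituting each data point gives a linear system:
  27a + 9b + 3c + d = -138
  125a + 25b + 5c + d = -532
  343a + 49b + 7c + d = -1334
  1331a + 121b + 11c + d = -4738
Solving the system yields a = -3, b = -6, c = -2, d = 3.
So q(u) = -3u^3 - 6u^2 - 2u + 3.
Then q(9) = -2688.

-2688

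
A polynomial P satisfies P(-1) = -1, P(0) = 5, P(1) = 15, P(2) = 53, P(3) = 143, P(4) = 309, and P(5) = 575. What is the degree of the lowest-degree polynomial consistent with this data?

Forward differences of the values at s = -1, 0, 1, 2, 3, 4, 5:
  P  : -1  5  15  53  143  309  575
  Δ  : 6  10  38  90  166  266
  Δ^2: 4  28  52  76  100
  Δ^3: 24  24  24  24
  Δ^4: 0  0  0
  Δ^5: 0  0
  Δ^6: 0
The third differences are constant (24) and nonzero, while all higher differences vanish, so the minimal degree is 3.

3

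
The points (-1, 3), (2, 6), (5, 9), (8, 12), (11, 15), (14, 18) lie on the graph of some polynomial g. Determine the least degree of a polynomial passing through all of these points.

1

Forward differences of the values at n = -1, 2, 5, 8, 11, 14:
  g  : 3  6  9  12  15  18
  Δ  : 3  3  3  3  3
  Δ^2: 0  0  0  0
  Δ^3: 0  0  0
  Δ^4: 0  0
  Δ^5: 0
The first differences are constant (3) and nonzero, while all higher differences vanish, so the minimal degree is 1.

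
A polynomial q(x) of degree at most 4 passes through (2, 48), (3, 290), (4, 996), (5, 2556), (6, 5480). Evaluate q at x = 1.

0

Forward differences of the values at x = 2, 3, 4, 5, 6:
  q  : 48  290  996  2556  5480
  Δ  : 242  706  1560  2924
  Δ^2: 464  854  1364
  Δ^3: 390  510
  Δ^4: 120
The fourth differences are constant, confirming degree 4.
Interpolating (Newton forward form) and evaluating at x = 1 gives q(1) = 0.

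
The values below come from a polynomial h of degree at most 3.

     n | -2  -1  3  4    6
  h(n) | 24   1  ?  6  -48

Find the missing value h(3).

The 4 known points determine the degree-3 polynomial uniquely.
Write h(n) = an^3 + bn^2 + cn + d. Substituting each data point gives a linear system:
  -8a + 4b - 2c + d = 24
  -a + b - c + d = 1
  64a + 16b + 4c + d = 6
  216a + 36b + 6c + d = -48
Solving the system yields a = -1, b = 5, c = -1, d = -6.
So h(n) = -n³ + 5n² - n - 6.
Then h(3) = 9.

9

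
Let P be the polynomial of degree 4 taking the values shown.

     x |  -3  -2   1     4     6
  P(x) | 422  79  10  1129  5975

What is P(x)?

P(x) = 5x^4 - 2x^3 - 3x^2 + 5x + 5

Write P(x) = ax^4 + bx^3 + cx^2 + dx + e. Substituting each data point gives a linear system:
  81a - 27b + 9c - 3d + e = 422
  16a - 8b + 4c - 2d + e = 79
  a + b + c + d + e = 10
  256a + 64b + 16c + 4d + e = 1129
  1296a + 216b + 36c + 6d + e = 5975
Solving the system yields a = 5, b = -2, c = -3, d = 5, e = 5.
So P(x) = 5x^4 - 2x^3 - 3x^2 + 5x + 5.
Check: P(6) = 5975. ✓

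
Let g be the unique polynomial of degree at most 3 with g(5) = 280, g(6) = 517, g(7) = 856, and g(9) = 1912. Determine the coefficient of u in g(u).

Write g(u) = au^3 + bu^2 + cu + d. Substituting each data point gives a linear system:
  125a + 25b + 5c + d = 280
  216a + 36b + 6c + d = 517
  343a + 49b + 7c + d = 856
  729a + 81b + 9c + d = 1912
Solving the system yields a = 3, b = -3, c = -3, d = -5.
So g(u) = 3u^3 - 3u^2 - 3u - 5.
The coefficient of u is -3.

-3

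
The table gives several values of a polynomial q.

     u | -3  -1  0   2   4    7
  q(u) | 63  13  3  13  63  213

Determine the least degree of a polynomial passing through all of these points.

2

Divided differences on the nodes -3, -1, 0, 2, 4, 7:
  order 0: 63  13  3  13  63  213
  order 1: -25  -10  5  25  50
  order 2: 5  5  5  5
  order 3: 0  0  0
  order 4: 0  0
  order 5: 0
The order-2 divided differences are all 5 (nonzero) and every higher order vanishes, so the data lies on a polynomial of degree exactly 2.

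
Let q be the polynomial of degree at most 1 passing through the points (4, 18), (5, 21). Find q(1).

9

Using the Lagrange interpolation formula with nodes 4, 5:
  L_0(x) = (x - 5) / -1
  L_1(x) = (x - 4) / 1
Then q(x) = 18·L_0(x) + 21·L_1(x).
Expanding and collecting terms gives q(x) = 3x + 6.
Evaluating at x = 1: q(1) = 9.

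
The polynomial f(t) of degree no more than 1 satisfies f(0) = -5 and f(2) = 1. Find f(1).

-2

Write f(t) = at + b. Substituting each data point gives a linear system:
  b = -5
  2a + b = 1
Solving the system yields a = 3, b = -5.
So f(t) = 3t - 5.
Then f(1) = -2.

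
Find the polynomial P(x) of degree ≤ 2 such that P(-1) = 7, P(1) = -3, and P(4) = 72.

P(x) = 6x^2 - 5x - 4

Using the Lagrange interpolation formula with nodes -1, 1, 4:
  L_0(x) = (x - 1)(x - 4) / 10
  L_1(x) = (x + 1)(x - 4) / -6
  L_2(x) = (x + 1)(x - 1) / 15
Then P(x) = 7·L_0(x) - 3·L_1(x) + 72·L_2(x).
Expanding and collecting terms gives P(x) = 6x² - 5x - 4.
Check: P(4) = 72. ✓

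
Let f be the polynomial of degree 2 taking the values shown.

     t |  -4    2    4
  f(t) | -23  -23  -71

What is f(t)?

f(t) = -3t^2 - 6t + 1

Write f(t) = at^2 + bt + c. Substituting each data point gives a linear system:
  16a - 4b + c = -23
  4a + 2b + c = -23
  16a + 4b + c = -71
Solving the system yields a = -3, b = -6, c = 1.
So f(t) = -3t² - 6t + 1.
Check: f(4) = -71. ✓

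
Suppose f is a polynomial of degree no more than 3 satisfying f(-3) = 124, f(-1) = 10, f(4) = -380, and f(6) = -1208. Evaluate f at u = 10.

Using the Lagrange interpolation formula with nodes -3, -1, 4, 6:
  L_0(u) = (u + 1)(u - 4)(u - 6) / -126
  L_1(u) = (u + 3)(u - 4)(u - 6) / 70
  L_2(u) = (u + 3)(u + 1)(u - 6) / -70
  L_3(u) = (u + 3)(u + 1)(u - 4) / 126
Then f(u) = 124·L_0(u) + 10·L_1(u) - 380·L_2(u) - 1208·L_3(u).
Expanding and collecting terms gives f(u) = -5u^3 - 3u^2 - 4u + 4.
Evaluating at u = 10: f(10) = -5336.

-5336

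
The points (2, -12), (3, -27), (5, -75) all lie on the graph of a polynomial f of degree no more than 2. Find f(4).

Write f(t) = at^2 + bt + c. Substituting each data point gives a linear system:
  4a + 2b + c = -12
  9a + 3b + c = -27
  25a + 5b + c = -75
Solving the system yields a = -3, b = 0, c = 0.
So f(t) = -3t^2.
Then f(4) = -48.

-48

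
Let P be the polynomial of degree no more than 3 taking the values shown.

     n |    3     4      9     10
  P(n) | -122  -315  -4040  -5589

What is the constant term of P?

1

Write P(n) = an^3 + bn^2 + cn + d. Substituting each data point gives a linear system:
  27a + 9b + 3c + d = -122
  64a + 16b + 4c + d = -315
  729a + 81b + 9c + d = -4040
  1000a + 100b + 10c + d = -5589
Solving the system yields a = -6, b = 4, c = 1, d = 1.
So P(n) = -6n^3 + 4n^2 + n + 1.
The constant term is 1.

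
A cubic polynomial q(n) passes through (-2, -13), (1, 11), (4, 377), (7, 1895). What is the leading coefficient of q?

5

Write q(n) = an^3 + bn^2 + cn + d. Substituting each data point gives a linear system:
  -8a + 4b - 2c + d = -13
  a + b + c + d = 11
  64a + 16b + 4c + d = 377
  343a + 49b + 7c + d = 1895
Solving the system yields a = 5, b = 4, c = -3, d = 5.
So q(n) = 5n^3 + 4n^2 - 3n + 5.
The leading coefficient is 5.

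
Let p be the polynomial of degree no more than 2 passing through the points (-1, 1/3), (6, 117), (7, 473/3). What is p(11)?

1141/3

Using the Lagrange interpolation formula with nodes -1, 6, 7:
  L_0(u) = (u - 6)(u - 7) / 56
  L_1(u) = (u + 1)(u - 7) / -7
  L_2(u) = (u + 1)(u - 6) / 8
Then p(u) = 1/3·L_0(u) + 117·L_1(u) + 473/3·L_2(u).
Expanding and collecting terms gives p(u) = 3u² + (5/3)u - 1.
Evaluating at u = 11: p(11) = 1141/3.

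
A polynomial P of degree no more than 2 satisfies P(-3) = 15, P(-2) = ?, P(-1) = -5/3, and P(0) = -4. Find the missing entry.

14/3

On equispaced nodes a degree-2 polynomial has vanishing third forward difference, so
  - P(-3) + 3·P(-2) - 3·P(-1) + P(0) = 0.
Substituting the known values and solving for P(-2):
  3·P(-2) = 14
  P(-2) = 14/3.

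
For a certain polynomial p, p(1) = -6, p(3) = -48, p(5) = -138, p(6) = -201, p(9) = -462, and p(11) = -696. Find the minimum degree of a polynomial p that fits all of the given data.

2

Divided differences on the nodes 1, 3, 5, 6, 9, 11:
  order 0: -6  -48  -138  -201  -462  -696
  order 1: -21  -45  -63  -87  -117
  order 2: -6  -6  -6  -6
  order 3: 0  0  0
  order 4: 0  0
  order 5: 0
The order-2 divided differences are all -6 (nonzero) and every higher order vanishes, so the data lies on a polynomial of degree exactly 2.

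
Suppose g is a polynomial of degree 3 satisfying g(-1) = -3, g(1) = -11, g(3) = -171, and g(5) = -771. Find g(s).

g(s) = -6s^3 - s^2 + 2s - 6

Write g(s) = as^3 + bs^2 + cs + d. Substituting each data point gives a linear system:
  -a + b - c + d = -3
  a + b + c + d = -11
  27a + 9b + 3c + d = -171
  125a + 25b + 5c + d = -771
Solving the system yields a = -6, b = -1, c = 2, d = -6.
So g(s) = -6s³ - s² + 2s - 6.
Check: g(3) = -171. ✓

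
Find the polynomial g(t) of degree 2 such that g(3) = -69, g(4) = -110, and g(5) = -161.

Using the Lagrange interpolation formula with nodes 3, 4, 5:
  L_0(t) = (t - 4)(t - 5) / 2
  L_1(t) = (t - 3)(t - 5) / -1
  L_2(t) = (t - 3)(t - 4) / 2
Then g(t) = -69·L_0(t) - 110·L_1(t) - 161·L_2(t).
Expanding and collecting terms gives g(t) = -5t² - 6t - 6.
Check: g(3) = -69. ✓

g(t) = -5t^2 - 6t - 6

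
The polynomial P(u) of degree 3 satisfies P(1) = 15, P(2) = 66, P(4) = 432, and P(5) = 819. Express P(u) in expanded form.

P(u) = 6u^3 + 2u^2 + 3u + 4

Write P(u) = au^3 + bu^2 + cu + d. Substituting each data point gives a linear system:
  a + b + c + d = 15
  8a + 4b + 2c + d = 66
  64a + 16b + 4c + d = 432
  125a + 25b + 5c + d = 819
Solving the system yields a = 6, b = 2, c = 3, d = 4.
So P(u) = 6u^3 + 2u^2 + 3u + 4.
Check: P(1) = 15. ✓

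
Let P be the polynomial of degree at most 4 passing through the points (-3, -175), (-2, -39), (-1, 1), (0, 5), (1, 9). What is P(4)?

21

Forward differences of the values at u = -3, -2, -1, 0, 1:
  P  : -175  -39  1  5  9
  Δ  : 136  40  4  4
  Δ^2: -96  -36  0
  Δ^3: 60  36
  Δ^4: -24
The fourth differences are constant, confirming degree 4.
Interpolating (Newton forward form) and evaluating at u = 4 gives P(4) = 21.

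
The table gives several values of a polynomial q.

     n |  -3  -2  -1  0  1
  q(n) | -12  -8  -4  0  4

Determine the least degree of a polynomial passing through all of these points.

1

Forward differences of the values at n = -3, -2, -1, 0, 1:
  q  : -12  -8  -4  0  4
  Δ  : 4  4  4  4
  Δ^2: 0  0  0
  Δ^3: 0  0
  Δ^4: 0
The first differences are constant (4) and nonzero, while all higher differences vanish, so the minimal degree is 1.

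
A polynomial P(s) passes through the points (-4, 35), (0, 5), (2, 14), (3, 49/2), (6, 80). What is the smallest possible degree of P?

Divided differences on the nodes -4, 0, 2, 3, 6:
  order 0: 35  5  14  49/2  80
  order 1: -15/2  9/2  21/2  37/2
  order 2: 2  2  2
  order 3: 0  0
  order 4: 0
The order-2 divided differences are all 2 (nonzero) and every higher order vanishes, so the data lies on a polynomial of degree exactly 2.

2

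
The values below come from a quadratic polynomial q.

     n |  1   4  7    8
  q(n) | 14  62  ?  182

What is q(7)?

The 3 known points determine the degree-2 polynomial uniquely.
Write q(n) = an^2 + bn + c. Substituting each data point gives a linear system:
  a + b + c = 14
  16a + 4b + c = 62
  64a + 8b + c = 182
Solving the system yields a = 2, b = 6, c = 6.
So q(n) = 2n^2 + 6n + 6.
Then q(7) = 146.

146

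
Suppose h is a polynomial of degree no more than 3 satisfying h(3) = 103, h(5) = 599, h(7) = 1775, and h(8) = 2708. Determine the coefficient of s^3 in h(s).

Write h(s) = as^3 + bs^2 + cs + d. Substituting each data point gives a linear system:
  27a + 9b + 3c + d = 103
  125a + 25b + 5c + d = 599
  343a + 49b + 7c + d = 1775
  512a + 64b + 8c + d = 2708
Solving the system yields a = 6, b = -5, c = -6, d = 4.
So h(s) = 6s^3 - 5s^2 - 6s + 4.
The leading coefficient is 6.

6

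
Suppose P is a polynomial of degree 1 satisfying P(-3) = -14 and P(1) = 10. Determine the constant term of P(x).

Write P(x) = ax + b. Substituting each data point gives a linear system:
  -3a + b = -14
  a + b = 10
Solving the system yields a = 6, b = 4.
So P(x) = 6x + 4.
The constant term is 4.

4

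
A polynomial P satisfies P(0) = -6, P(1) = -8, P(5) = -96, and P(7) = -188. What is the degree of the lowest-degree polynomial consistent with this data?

Divided differences on the nodes 0, 1, 5, 7:
  order 0: -6  -8  -96  -188
  order 1: -2  -22  -46
  order 2: -4  -4
  order 3: 0
The order-2 divided differences are all -4 (nonzero) and every higher order vanishes, so the data lies on a polynomial of degree exactly 2.

2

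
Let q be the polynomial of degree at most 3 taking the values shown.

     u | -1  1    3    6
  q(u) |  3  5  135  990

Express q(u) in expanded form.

q(u) = 4u^3 + 4u^2 - 3u

Using the Lagrange interpolation formula with nodes -1, 1, 3, 6:
  L_0(u) = (u - 1)(u - 3)(u - 6) / -56
  L_1(u) = (u + 1)(u - 3)(u - 6) / 20
  L_2(u) = (u + 1)(u - 1)(u - 6) / -24
  L_3(u) = (u + 1)(u - 1)(u - 3) / 105
Then q(u) = 3·L_0(u) + 5·L_1(u) + 135·L_2(u) + 990·L_3(u).
Expanding and collecting terms gives q(u) = 4u^3 + 4u^2 - 3u.
Check: q(3) = 135. ✓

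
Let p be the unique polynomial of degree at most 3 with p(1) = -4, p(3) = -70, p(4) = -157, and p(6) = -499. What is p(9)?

-1612

Write p(t) = at^3 + bt^2 + ct + d. Substituting each data point gives a linear system:
  a + b + c + d = -4
  27a + 9b + 3c + d = -70
  64a + 16b + 4c + d = -157
  216a + 36b + 6c + d = -499
Solving the system yields a = -2, b = -2, c = 1, d = -1.
So p(t) = -2t³ - 2t² + t - 1.
Then p(9) = -1612.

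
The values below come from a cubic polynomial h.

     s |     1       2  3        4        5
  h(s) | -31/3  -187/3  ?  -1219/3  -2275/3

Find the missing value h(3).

On equispaced nodes a degree-3 polynomial has vanishing fourth forward difference, so
  h(1) - 4·h(2) + 6·h(3) - 4·h(4) + h(5) = 0.
Substituting the known values and solving for h(3):
  6·h(3) = -1106
  h(3) = -553/3.

-553/3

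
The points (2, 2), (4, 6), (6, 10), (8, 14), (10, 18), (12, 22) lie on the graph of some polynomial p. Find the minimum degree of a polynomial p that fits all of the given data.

1

Forward differences of the values at s = 2, 4, 6, 8, 10, 12:
  p  : 2  6  10  14  18  22
  Δ  : 4  4  4  4  4
  Δ^2: 0  0  0  0
  Δ^3: 0  0  0
  Δ^4: 0  0
  Δ^5: 0
The first differences are constant (4) and nonzero, while all higher differences vanish, so the minimal degree is 1.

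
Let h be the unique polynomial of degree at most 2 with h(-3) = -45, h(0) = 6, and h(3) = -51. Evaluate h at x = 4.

-94

Forward differences of the values at x = -3, 0, 3:
  h  : -45  6  -51
  Δ  : 51  -57
  Δ^2: -108
The second differences are constant, confirming degree 2.
Interpolating (Newton forward form) and evaluating at x = 4 gives h(4) = -94.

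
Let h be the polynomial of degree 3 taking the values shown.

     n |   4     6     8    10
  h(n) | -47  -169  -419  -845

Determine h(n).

h(n) = -n^3 + 2n^2 - 5n + 5

Using the Lagrange interpolation formula with nodes 4, 6, 8, 10:
  L_0(n) = (n - 6)(n - 8)(n - 10) / -48
  L_1(n) = (n - 4)(n - 8)(n - 10) / 16
  L_2(n) = (n - 4)(n - 6)(n - 10) / -16
  L_3(n) = (n - 4)(n - 6)(n - 8) / 48
Then h(n) = -47·L_0(n) - 169·L_1(n) - 419·L_2(n) - 845·L_3(n).
Expanding and collecting terms gives h(n) = -n^3 + 2n^2 - 5n + 5.
Check: h(8) = -419. ✓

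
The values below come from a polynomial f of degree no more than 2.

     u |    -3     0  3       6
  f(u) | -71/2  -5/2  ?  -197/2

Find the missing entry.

-47/2

On equispaced nodes a degree-2 polynomial has vanishing third forward difference, so
  - f(-3) + 3·f(0) - 3·f(3) + f(6) = 0.
Substituting the known values and solving for f(3):
  -3·f(3) = 141/2
  f(3) = -47/2.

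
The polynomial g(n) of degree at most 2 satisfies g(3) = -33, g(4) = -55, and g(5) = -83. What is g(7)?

-157

Using the Lagrange interpolation formula with nodes 3, 4, 5:
  L_0(n) = (n - 4)(n - 5) / 2
  L_1(n) = (n - 3)(n - 5) / -1
  L_2(n) = (n - 3)(n - 4) / 2
Then g(n) = -33·L_0(n) - 55·L_1(n) - 83·L_2(n).
Expanding and collecting terms gives g(n) = -3n² - n - 3.
Evaluating at n = 7: g(7) = -157.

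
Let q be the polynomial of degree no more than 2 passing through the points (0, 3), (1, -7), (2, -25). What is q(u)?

Write q(u) = au^2 + bu + c. Substituting each data point gives a linear system:
  c = 3
  a + b + c = -7
  4a + 2b + c = -25
Solving the system yields a = -4, b = -6, c = 3.
So q(u) = -4u^2 - 6u + 3.
Check: q(1) = -7. ✓

q(u) = -4u^2 - 6u + 3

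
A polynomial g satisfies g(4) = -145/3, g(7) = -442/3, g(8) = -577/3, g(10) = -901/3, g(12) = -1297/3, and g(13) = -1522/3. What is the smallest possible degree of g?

Divided differences on the nodes 4, 7, 8, 10, 12, 13:
  order 0: -145/3  -442/3  -577/3  -901/3  -1297/3  -1522/3
  order 1: -33  -45  -54  -66  -75
  order 2: -3  -3  -3  -3
  order 3: 0  0  0
  order 4: 0  0
  order 5: 0
The order-2 divided differences are all -3 (nonzero) and every higher order vanishes, so the data lies on a polynomial of degree exactly 2.

2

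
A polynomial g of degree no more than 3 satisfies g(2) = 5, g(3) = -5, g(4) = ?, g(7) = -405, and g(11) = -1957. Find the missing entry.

-39

The 4 known points determine the degree-3 polynomial uniquely.
Write g(x) = ax^3 + bx^2 + cx + d. Substituting each data point gives a linear system:
  8a + 4b + 2c + d = 5
  27a + 9b + 3c + d = -5
  343a + 49b + 7c + d = -405
  1331a + 121b + 11c + d = -1957
Solving the system yields a = -2, b = 6, c = -2, d = 1.
So g(x) = -2x³ + 6x² - 2x + 1.
Then g(4) = -39.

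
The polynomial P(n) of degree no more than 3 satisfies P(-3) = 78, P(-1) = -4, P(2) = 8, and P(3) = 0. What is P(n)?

P(n) = -2n^3 + 5n^2 + 5n - 6

Using the Lagrange interpolation formula with nodes -3, -1, 2, 3:
  L_0(n) = (n + 1)(n - 2)(n - 3) / -60
  L_1(n) = (n + 3)(n - 2)(n - 3) / 24
  L_2(n) = (n + 3)(n + 1)(n - 3) / -15
  L_3(n) = (n + 3)(n + 1)(n - 2) / 24
Then P(n) = 78·L_0(n) - 4·L_1(n) + 8·L_2(n) + 0·L_3(n).
Expanding and collecting terms gives P(n) = -2n^3 + 5n^2 + 5n - 6.
Check: P(-1) = -4. ✓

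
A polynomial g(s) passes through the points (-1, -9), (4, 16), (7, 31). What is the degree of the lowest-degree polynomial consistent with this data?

1

Divided differences on the nodes -1, 4, 7:
  order 0: -9  16  31
  order 1: 5  5
  order 2: 0
The order-1 divided differences are all 5 (nonzero) and every higher order vanishes, so the data lies on a polynomial of degree exactly 1.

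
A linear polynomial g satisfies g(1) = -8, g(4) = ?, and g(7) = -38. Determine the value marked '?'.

On equispaced nodes a degree-1 polynomial has vanishing second forward difference, so
  g(1) - 2·g(4) + g(7) = 0.
Substituting the known values and solving for g(4):
  -2·g(4) = 46
  g(4) = -23.

-23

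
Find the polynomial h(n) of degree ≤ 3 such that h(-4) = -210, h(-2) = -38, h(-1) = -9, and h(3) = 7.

h(n) = 2n^3 - 5n^2 - 2

Write h(n) = an^3 + bn^2 + cn + d. Substituting each data point gives a linear system:
  -64a + 16b - 4c + d = -210
  -8a + 4b - 2c + d = -38
  -a + b - c + d = -9
  27a + 9b + 3c + d = 7
Solving the system yields a = 2, b = -5, c = 0, d = -2.
So h(n) = 2n³ - 5n² - 2.
Check: h(-1) = -9. ✓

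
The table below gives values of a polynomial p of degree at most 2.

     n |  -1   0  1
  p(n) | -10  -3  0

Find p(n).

p(n) = -2n^2 + 5n - 3

Write p(n) = an^2 + bn + c. Substituting each data point gives a linear system:
  a - b + c = -10
  c = -3
  a + b + c = 0
Solving the system yields a = -2, b = 5, c = -3.
So p(n) = -2n^2 + 5n - 3.
Check: p(-1) = -10. ✓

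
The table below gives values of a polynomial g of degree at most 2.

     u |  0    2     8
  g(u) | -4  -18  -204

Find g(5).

-84

Write g(u) = au^2 + bu + c. Substituting each data point gives a linear system:
  c = -4
  4a + 2b + c = -18
  64a + 8b + c = -204
Solving the system yields a = -3, b = -1, c = -4.
So g(u) = -3u^2 - u - 4.
Then g(5) = -84.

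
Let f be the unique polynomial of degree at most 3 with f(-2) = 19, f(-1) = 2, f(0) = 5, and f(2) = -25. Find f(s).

Write f(s) = as^3 + bs^2 + cs + d. Substituting each data point gives a linear system:
  -8a + 4b - 2c + d = 19
  -a + b - c + d = 2
  d = 5
  8a + 4b + 2c + d = -25
Solving the system yields a = -4, b = -2, c = 5, d = 5.
So f(s) = -4s^3 - 2s^2 + 5s + 5.
Check: f(2) = -25. ✓

f(s) = -4s^3 - 2s^2 + 5s + 5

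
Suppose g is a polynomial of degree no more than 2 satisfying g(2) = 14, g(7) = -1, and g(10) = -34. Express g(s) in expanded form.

Write g(s) = as^2 + bs + c. Substituting each data point gives a linear system:
  4a + 2b + c = 14
  49a + 7b + c = -1
  100a + 10b + c = -34
Solving the system yields a = -1, b = 6, c = 6.
So g(s) = -s² + 6s + 6.
Check: g(2) = 14. ✓

g(s) = -s^2 + 6s + 6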